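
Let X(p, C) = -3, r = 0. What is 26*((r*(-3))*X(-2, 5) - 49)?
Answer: -1274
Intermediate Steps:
26*((r*(-3))*X(-2, 5) - 49) = 26*((0*(-3))*(-3) - 49) = 26*(0*(-3) - 49) = 26*(0 - 49) = 26*(-49) = -1274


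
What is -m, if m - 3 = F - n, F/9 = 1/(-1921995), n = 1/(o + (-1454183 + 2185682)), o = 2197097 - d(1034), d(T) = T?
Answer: -208398151957/69466166990 ≈ -3.0000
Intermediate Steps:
o = 2196063 (o = 2197097 - 1*1034 = 2197097 - 1034 = 2196063)
n = 1/2927562 (n = 1/(2196063 + (-1454183 + 2185682)) = 1/(2196063 + 731499) = 1/2927562 ≈ 3.4158e-7)
F = -1/213555 (F = 9/(-1921995) = 9*(-1/1921995) = -1/213555 ≈ -4.6826e-6)
m = 208398151957/69466166990 (m = 3 + (-1/213555 - 1*1/2927562) = 3 + (-1/213555 - 1/2927562) = 3 - 349013/69466166990 = 208398151957/69466166990 ≈ 3.0000)
-m = -1*208398151957/69466166990 = -208398151957/69466166990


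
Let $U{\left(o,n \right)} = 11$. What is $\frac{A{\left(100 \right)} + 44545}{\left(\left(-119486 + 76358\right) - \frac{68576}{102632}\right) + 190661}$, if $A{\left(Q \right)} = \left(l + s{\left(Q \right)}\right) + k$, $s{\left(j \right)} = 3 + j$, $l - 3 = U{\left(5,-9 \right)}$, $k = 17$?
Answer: $\frac{573186891}{1892692285} \approx 0.30284$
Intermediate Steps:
$l = 14$ ($l = 3 + 11 = 14$)
$A{\left(Q \right)} = 34 + Q$ ($A{\left(Q \right)} = \left(14 + \left(3 + Q\right)\right) + 17 = \left(17 + Q\right) + 17 = 34 + Q$)
$\frac{A{\left(100 \right)} + 44545}{\left(\left(-119486 + 76358\right) - \frac{68576}{102632}\right) + 190661} = \frac{\left(34 + 100\right) + 44545}{\left(\left(-119486 + 76358\right) - \frac{68576}{102632}\right) + 190661} = \frac{134 + 44545}{\left(-43128 - \frac{8572}{12829}\right) + 190661} = \frac{44679}{\left(-43128 - \frac{8572}{12829}\right) + 190661} = \frac{44679}{- \frac{553297684}{12829} + 190661} = \frac{44679}{\frac{1892692285}{12829}} = 44679 \cdot \frac{12829}{1892692285} = \frac{573186891}{1892692285}$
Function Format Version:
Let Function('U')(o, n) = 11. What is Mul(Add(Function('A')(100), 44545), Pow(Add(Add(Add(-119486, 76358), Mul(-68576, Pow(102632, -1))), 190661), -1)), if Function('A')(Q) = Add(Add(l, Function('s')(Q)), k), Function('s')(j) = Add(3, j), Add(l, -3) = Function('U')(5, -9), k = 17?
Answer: Rational(573186891, 1892692285) ≈ 0.30284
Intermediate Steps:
l = 14 (l = Add(3, 11) = 14)
Function('A')(Q) = Add(34, Q) (Function('A')(Q) = Add(Add(14, Add(3, Q)), 17) = Add(Add(17, Q), 17) = Add(34, Q))
Mul(Add(Function('A')(100), 44545), Pow(Add(Add(Add(-119486, 76358), Mul(-68576, Pow(102632, -1))), 190661), -1)) = Mul(Add(Add(34, 100), 44545), Pow(Add(Add(Add(-119486, 76358), Mul(-68576, Pow(102632, -1))), 190661), -1)) = Mul(Add(134, 44545), Pow(Add(Add(-43128, Mul(-68576, Rational(1, 102632))), 190661), -1)) = Mul(44679, Pow(Add(Add(-43128, Rational(-8572, 12829)), 190661), -1)) = Mul(44679, Pow(Add(Rational(-553297684, 12829), 190661), -1)) = Mul(44679, Pow(Rational(1892692285, 12829), -1)) = Mul(44679, Rational(12829, 1892692285)) = Rational(573186891, 1892692285)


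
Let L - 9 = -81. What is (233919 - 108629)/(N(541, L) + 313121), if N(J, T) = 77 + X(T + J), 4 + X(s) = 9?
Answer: 11390/28473 ≈ 0.40003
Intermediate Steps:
X(s) = 5 (X(s) = -4 + 9 = 5)
L = -72 (L = 9 - 81 = -72)
N(J, T) = 82 (N(J, T) = 77 + 5 = 82)
(233919 - 108629)/(N(541, L) + 313121) = (233919 - 108629)/(82 + 313121) = 125290/313203 = 125290*(1/313203) = 11390/28473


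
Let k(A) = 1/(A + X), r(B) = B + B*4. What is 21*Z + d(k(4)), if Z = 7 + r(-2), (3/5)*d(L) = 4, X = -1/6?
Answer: -169/3 ≈ -56.333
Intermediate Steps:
X = -⅙ (X = -1*⅙ = -⅙ ≈ -0.16667)
r(B) = 5*B (r(B) = B + 4*B = 5*B)
k(A) = 1/(-⅙ + A) (k(A) = 1/(A - ⅙) = 1/(-⅙ + A))
d(L) = 20/3 (d(L) = (5/3)*4 = 20/3)
Z = -3 (Z = 7 + 5*(-2) = 7 - 10 = -3)
21*Z + d(k(4)) = 21*(-3) + 20/3 = -63 + 20/3 = -169/3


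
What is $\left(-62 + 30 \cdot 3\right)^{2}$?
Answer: $784$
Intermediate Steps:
$\left(-62 + 30 \cdot 3\right)^{2} = \left(-62 + 90\right)^{2} = 28^{2} = 784$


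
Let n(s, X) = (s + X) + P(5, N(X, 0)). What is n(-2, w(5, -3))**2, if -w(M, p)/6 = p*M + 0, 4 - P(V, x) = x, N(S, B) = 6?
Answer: 7396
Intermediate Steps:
P(V, x) = 4 - x
w(M, p) = -6*M*p (w(M, p) = -6*(p*M + 0) = -6*(M*p + 0) = -6*M*p)
n(s, X) = -2 + X + s (n(s, X) = (s + X) + (4 - 1*6) = (X + s) + (4 - 6) = (X + s) - 2 = -2 + X + s)
n(-2, w(5, -3))**2 = (-2 - 6*5*(-3) - 2)**2 = (-2 + 90 - 2)**2 = 86**2 = 7396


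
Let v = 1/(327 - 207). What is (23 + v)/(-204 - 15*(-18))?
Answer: 251/720 ≈ 0.34861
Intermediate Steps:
v = 1/120 ≈ 0.0083333
(23 + v)/(-204 - 15*(-18)) = (23 + 1/120)/(-204 - 15*(-18)) = 2761/(120*(-204 + 270)) = (2761/120)/66 = (2761/120)*(1/66) = 251/720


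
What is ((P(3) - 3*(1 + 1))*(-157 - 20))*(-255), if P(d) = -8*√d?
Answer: -270810 - 361080*√3 ≈ -8.9622e+5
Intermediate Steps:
((P(3) - 3*(1 + 1))*(-157 - 20))*(-255) = ((-8*√3 - 3*(1 + 1))*(-157 - 20))*(-255) = ((-8*√3 - 3*2)*(-177))*(-255) = ((-8*√3 - 6)*(-177))*(-255) = ((-6 - 8*√3)*(-177))*(-255) = (1062 + 1416*√3)*(-255) = -270810 - 361080*√3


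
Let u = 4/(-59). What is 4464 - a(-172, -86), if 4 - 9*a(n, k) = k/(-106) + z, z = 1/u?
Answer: 8513509/1908 ≈ 4462.0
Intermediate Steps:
u = -4/59 (u = 4*(-1/59) = -4/59 ≈ -0.067797)
z = -59/4 (z = 1/(-4/59) = -59/4 ≈ -14.750)
a(n, k) = 25/12 + k/954 (a(n, k) = 4/9 - (k/(-106) - 59/4)/9 = 4/9 - (k*(-1/106) - 59/4)/9 = 4/9 - (-k/106 - 59/4)/9 = 4/9 - (-59/4 - k/106)/9 = 4/9 + (59/36 + k/954) = 25/12 + k/954)
4464 - a(-172, -86) = 4464 - (25/12 + (1/954)*(-86)) = 4464 - (25/12 - 43/477) = 4464 - 1*3803/1908 = 4464 - 3803/1908 = 8513509/1908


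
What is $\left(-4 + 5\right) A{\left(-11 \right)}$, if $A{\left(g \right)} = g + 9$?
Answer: $-2$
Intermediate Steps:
$A{\left(g \right)} = 9 + g$
$\left(-4 + 5\right) A{\left(-11 \right)} = \left(-4 + 5\right) \left(9 - 11\right) = 1 \left(-2\right) = -2$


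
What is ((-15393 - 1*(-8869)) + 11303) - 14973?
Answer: -10194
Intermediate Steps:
((-15393 - 1*(-8869)) + 11303) - 14973 = ((-15393 + 8869) + 11303) - 14973 = (-6524 + 11303) - 14973 = 4779 - 14973 = -10194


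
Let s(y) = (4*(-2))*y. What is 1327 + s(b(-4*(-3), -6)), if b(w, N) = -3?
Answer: 1351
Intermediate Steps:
s(y) = -8*y
1327 + s(b(-4*(-3), -6)) = 1327 - 8*(-3) = 1327 + 24 = 1351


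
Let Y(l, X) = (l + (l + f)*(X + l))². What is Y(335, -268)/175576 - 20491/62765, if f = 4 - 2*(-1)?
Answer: 8431658720011/2755006910 ≈ 3060.5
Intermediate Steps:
f = 6 (f = 4 + 2 = 6)
Y(l, X) = (l + (6 + l)*(X + l))² (Y(l, X) = (l + (l + 6)*(X + l))² = (l + (6 + l)*(X + l))²)
Y(335, -268)/175576 - 20491/62765 = (335² + 6*(-268) + 7*335 - 268*335)²/175576 - 20491/62765 = (112225 - 1608 + 2345 - 89780)²*(1/175576) - 20491*1/62765 = 23182²*(1/175576) - 20491/62765 = 537405124*(1/175576) - 20491/62765 = 134351281/43894 - 20491/62765 = 8431658720011/2755006910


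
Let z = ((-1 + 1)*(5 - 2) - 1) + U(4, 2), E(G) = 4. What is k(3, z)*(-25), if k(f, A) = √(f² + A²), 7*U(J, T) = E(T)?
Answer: -375*√2/7 ≈ -75.761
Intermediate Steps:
U(J, T) = 4/7 (U(J, T) = (⅐)*4 = 4/7)
z = -3/7 (z = ((-1 + 1)*(5 - 2) - 1) + 4/7 = (0*3 - 1) + 4/7 = (0 - 1) + 4/7 = -1 + 4/7 = -3/7 ≈ -0.42857)
k(f, A) = √(A² + f²)
k(3, z)*(-25) = √((-3/7)² + 3²)*(-25) = √(9/49 + 9)*(-25) = √(450/49)*(-25) = (15*√2/7)*(-25) = -375*√2/7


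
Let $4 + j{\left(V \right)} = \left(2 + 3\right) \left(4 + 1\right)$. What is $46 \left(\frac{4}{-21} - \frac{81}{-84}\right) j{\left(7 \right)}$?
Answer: $\frac{1495}{2} \approx 747.5$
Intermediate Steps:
$j{\left(V \right)} = 21$ ($j{\left(V \right)} = -4 + \left(2 + 3\right) \left(4 + 1\right) = -4 + 5 \cdot 5 = -4 + 25 = 21$)
$46 \left(\frac{4}{-21} - \frac{81}{-84}\right) j{\left(7 \right)} = 46 \left(\frac{4}{-21} - \frac{81}{-84}\right) 21 = 46 \left(4 \left(- \frac{1}{21}\right) - - \frac{27}{28}\right) 21 = 46 \left(- \frac{4}{21} + \frac{27}{28}\right) 21 = 46 \cdot \frac{65}{84} \cdot 21 = \frac{1495}{42} \cdot 21 = \frac{1495}{2}$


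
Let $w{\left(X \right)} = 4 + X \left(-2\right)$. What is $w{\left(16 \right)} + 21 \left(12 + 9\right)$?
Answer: $413$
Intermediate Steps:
$w{\left(X \right)} = 4 - 2 X$
$w{\left(16 \right)} + 21 \left(12 + 9\right) = \left(4 - 32\right) + 21 \left(12 + 9\right) = \left(4 - 32\right) + 21 \cdot 21 = -28 + 441 = 413$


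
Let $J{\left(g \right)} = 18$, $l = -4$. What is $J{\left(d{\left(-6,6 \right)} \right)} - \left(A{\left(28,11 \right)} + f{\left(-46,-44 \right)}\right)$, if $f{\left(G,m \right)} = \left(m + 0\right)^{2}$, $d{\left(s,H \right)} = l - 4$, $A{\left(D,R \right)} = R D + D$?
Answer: $-2254$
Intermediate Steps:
$A{\left(D,R \right)} = D + D R$ ($A{\left(D,R \right)} = D R + D = D + D R$)
$d{\left(s,H \right)} = -8$ ($d{\left(s,H \right)} = -4 - 4 = -8$)
$f{\left(G,m \right)} = m^{2}$
$J{\left(d{\left(-6,6 \right)} \right)} - \left(A{\left(28,11 \right)} + f{\left(-46,-44 \right)}\right) = 18 - \left(28 \left(1 + 11\right) + \left(-44\right)^{2}\right) = 18 - \left(28 \cdot 12 + 1936\right) = 18 - \left(336 + 1936\right) = 18 - 2272 = -2254$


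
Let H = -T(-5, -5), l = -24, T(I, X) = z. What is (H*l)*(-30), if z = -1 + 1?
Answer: 0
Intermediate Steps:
z = 0
T(I, X) = 0
H = 0 (H = -1*0 = 0)
(H*l)*(-30) = (0*(-24))*(-30) = 0*(-30) = 0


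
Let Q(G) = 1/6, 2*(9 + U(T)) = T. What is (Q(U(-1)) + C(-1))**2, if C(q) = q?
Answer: 25/36 ≈ 0.69444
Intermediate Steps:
U(T) = -9 + T/2
Q(G) = 1/6
(Q(U(-1)) + C(-1))**2 = (1/6 - 1)**2 = (-5/6)**2 = 25/36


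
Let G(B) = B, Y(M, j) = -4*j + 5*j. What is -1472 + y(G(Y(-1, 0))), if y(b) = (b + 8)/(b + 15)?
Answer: -22072/15 ≈ -1471.5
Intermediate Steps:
Y(M, j) = j
y(b) = (8 + b)/(15 + b)
-1472 + y(G(Y(-1, 0))) = -1472 + (8 + 0)/(15 + 0) = -1472 + 8/15 = -22072/15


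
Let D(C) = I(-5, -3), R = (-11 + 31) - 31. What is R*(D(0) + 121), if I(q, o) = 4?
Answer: -1375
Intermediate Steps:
R = -11 (R = 20 - 31 = -11)
D(C) = 4
R*(D(0) + 121) = -11*(4 + 121) = -11*125 = -1375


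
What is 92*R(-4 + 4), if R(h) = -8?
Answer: -736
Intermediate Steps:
92*R(-4 + 4) = 92*(-8) = -736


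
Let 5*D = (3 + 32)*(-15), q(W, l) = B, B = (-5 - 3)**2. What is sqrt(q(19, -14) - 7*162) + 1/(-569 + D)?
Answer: -1/674 + I*sqrt(1070) ≈ -0.0014837 + 32.711*I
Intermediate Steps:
B = 64 (B = (-8)**2 = 64)
q(W, l) = 64
D = -105 (D = ((3 + 32)*(-15))/5 = (35*(-15))/5 = (1/5)*(-525) = -105)
sqrt(q(19, -14) - 7*162) + 1/(-569 + D) = sqrt(64 - 7*162) + 1/(-569 - 105) = sqrt(64 - 1134) + 1/(-674) = sqrt(-1070) - 1/674 = I*sqrt(1070) - 1/674 = -1/674 + I*sqrt(1070)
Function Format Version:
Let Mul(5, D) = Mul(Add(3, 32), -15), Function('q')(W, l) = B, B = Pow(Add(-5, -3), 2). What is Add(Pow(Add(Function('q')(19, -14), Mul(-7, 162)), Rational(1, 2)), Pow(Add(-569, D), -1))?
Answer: Add(Rational(-1, 674), Mul(I, Pow(1070, Rational(1, 2)))) ≈ Add(-0.0014837, Mul(32.711, I))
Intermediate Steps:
B = 64 (B = Pow(-8, 2) = 64)
Function('q')(W, l) = 64
D = -105 (D = Mul(Rational(1, 5), Mul(Add(3, 32), -15)) = Mul(Rational(1, 5), Mul(35, -15)) = Mul(Rational(1, 5), -525) = -105)
Add(Pow(Add(Function('q')(19, -14), Mul(-7, 162)), Rational(1, 2)), Pow(Add(-569, D), -1)) = Add(Pow(Add(64, Mul(-7, 162)), Rational(1, 2)), Pow(Add(-569, -105), -1)) = Add(Pow(Add(64, -1134), Rational(1, 2)), Pow(-674, -1)) = Add(Pow(-1070, Rational(1, 2)), Rational(-1, 674)) = Add(Mul(I, Pow(1070, Rational(1, 2))), Rational(-1, 674)) = Add(Rational(-1, 674), Mul(I, Pow(1070, Rational(1, 2))))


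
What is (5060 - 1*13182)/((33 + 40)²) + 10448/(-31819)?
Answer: -314111310/169563451 ≈ -1.8525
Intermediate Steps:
(5060 - 1*13182)/((33 + 40)²) + 10448/(-31819) = (5060 - 13182)/(73²) + 10448*(-1/31819) = -8122/5329 - 10448/31819 = -314111310/169563451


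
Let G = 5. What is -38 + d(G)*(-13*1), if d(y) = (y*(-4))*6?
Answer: 1522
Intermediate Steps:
d(y) = -24*y (d(y) = -4*y*6 = -24*y)
-38 + d(G)*(-13*1) = -38 + (-24*5)*(-13*1) = -38 - 120*(-13) = -38 + 1560 = 1522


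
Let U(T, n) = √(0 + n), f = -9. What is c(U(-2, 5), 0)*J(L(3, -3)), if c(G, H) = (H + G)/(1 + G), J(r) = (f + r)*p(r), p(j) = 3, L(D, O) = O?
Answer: -45 + 9*√5 ≈ -24.875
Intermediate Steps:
U(T, n) = √n
J(r) = -27 + 3*r (J(r) = (-9 + r)*3 = -27 + 3*r)
c(G, H) = (G + H)/(1 + G)
c(U(-2, 5), 0)*J(L(3, -3)) = ((√5 + 0)/(1 + √5))*(-27 + 3*(-3)) = (√5/(1 + √5))*(-27 - 9) = (√5/(1 + √5))*(-36) = -36*√5/(1 + √5)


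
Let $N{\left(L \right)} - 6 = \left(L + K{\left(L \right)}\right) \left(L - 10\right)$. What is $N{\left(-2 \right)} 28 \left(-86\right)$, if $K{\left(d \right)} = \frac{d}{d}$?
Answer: $-43344$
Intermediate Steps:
$K{\left(d \right)} = 1$
$N{\left(L \right)} = 6 + \left(1 + L\right) \left(-10 + L\right)$ ($N{\left(L \right)} = 6 + \left(L + 1\right) \left(L - 10\right) = 6 + \left(1 + L\right) \left(-10 + L\right)$)
$N{\left(-2 \right)} 28 \left(-86\right) = \left(-4 + \left(-2\right)^{2} - -18\right) 28 \left(-86\right) = \left(-4 + 4 + 18\right) 28 \left(-86\right) = 18 \cdot 28 \left(-86\right) = 504 \left(-86\right) = -43344$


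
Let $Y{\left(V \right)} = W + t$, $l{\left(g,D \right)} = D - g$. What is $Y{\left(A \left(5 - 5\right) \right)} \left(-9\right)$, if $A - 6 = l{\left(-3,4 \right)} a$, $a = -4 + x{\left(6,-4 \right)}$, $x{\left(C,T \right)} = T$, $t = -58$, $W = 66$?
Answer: $-72$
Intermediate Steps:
$a = -8$ ($a = -4 - 4 = -8$)
$A = -50$ ($A = 6 + \left(4 - -3\right) \left(-8\right) = 6 + \left(4 + 3\right) \left(-8\right) = 6 + 7 \left(-8\right) = 6 - 56 = -50$)
$Y{\left(V \right)} = 8$ ($Y{\left(V \right)} = 66 - 58 = 8$)
$Y{\left(A \left(5 - 5\right) \right)} \left(-9\right) = 8 \left(-9\right) = -72$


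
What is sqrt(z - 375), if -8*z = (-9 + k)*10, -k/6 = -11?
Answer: I*sqrt(1785)/2 ≈ 21.125*I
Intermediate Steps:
k = 66 (k = -6*(-11) = 66)
z = -285/4 (z = -(-9 + 66)*10/8 = -57*10/8 = -1/8*570 = -285/4 ≈ -71.250)
sqrt(z - 375) = sqrt(-285/4 - 375) = sqrt(-1785/4) = I*sqrt(1785)/2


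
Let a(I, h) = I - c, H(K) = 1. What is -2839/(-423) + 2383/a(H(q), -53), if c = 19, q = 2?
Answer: -35441/282 ≈ -125.68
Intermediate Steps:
a(I, h) = -19 + I (a(I, h) = I - 1*19 = I - 19 = -19 + I)
-2839/(-423) + 2383/a(H(q), -53) = -2839/(-423) + 2383/(-19 + 1) = -2839*(-1/423) + 2383/(-18) = 2839/423 + 2383*(-1/18) = 2839/423 - 2383/18 = -35441/282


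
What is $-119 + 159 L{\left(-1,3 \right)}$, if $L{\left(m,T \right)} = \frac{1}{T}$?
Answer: $-66$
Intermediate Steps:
$-119 + 159 L{\left(-1,3 \right)} = -119 + \frac{159}{3} = -119 + 159 \cdot \frac{1}{3} = -119 + 53 = -66$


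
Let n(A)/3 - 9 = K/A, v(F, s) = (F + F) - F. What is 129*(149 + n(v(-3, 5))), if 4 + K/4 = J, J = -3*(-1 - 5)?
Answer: 15480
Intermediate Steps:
v(F, s) = F (v(F, s) = 2*F - F = F)
J = 18 (J = -3*(-6) = 18)
K = 56 (K = -16 + 4*18 = -16 + 72 = 56)
n(A) = 27 + 168/A (n(A) = 27 + 3*(56/A) = 27 + 168/A)
129*(149 + n(v(-3, 5))) = 129*(149 + (27 + 168/(-3))) = 129*(149 + (27 + 168*(-⅓))) = 129*(149 + (27 - 56)) = 129*(149 - 29) = 129*120 = 15480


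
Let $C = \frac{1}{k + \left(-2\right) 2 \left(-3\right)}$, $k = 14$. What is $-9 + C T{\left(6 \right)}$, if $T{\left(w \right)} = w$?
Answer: $- \frac{114}{13} \approx -8.7692$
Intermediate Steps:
$C = \frac{1}{26}$ ($C = \frac{1}{14 + \left(-2\right) 2 \left(-3\right)} = \frac{1}{14 - -12} = \frac{1}{14 + 12} = \frac{1}{26} \approx 0.038462$)
$-9 + C T{\left(6 \right)} = -9 + \frac{1}{26} \cdot 6 = -9 + \frac{3}{13} = - \frac{114}{13}$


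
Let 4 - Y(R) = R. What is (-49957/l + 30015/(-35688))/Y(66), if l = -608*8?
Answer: -68203019/448431616 ≈ -0.15209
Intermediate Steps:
Y(R) = 4 - R
l = -4864 (l = -38*128 = -4864)
(-49957/l + 30015/(-35688))/Y(66) = (-49957/(-4864) + 30015/(-35688))/(4 - 1*66) = (-49957*(-1/4864) + 30015*(-1/35688))/(4 - 66) = (49957/4864 - 10005/11896)/(-62) = (68203019/7232768)*(-1/62) = -68203019/448431616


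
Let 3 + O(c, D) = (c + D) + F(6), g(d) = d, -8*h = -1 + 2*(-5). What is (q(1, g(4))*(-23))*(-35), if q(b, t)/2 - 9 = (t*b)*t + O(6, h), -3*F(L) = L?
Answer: 176295/4 ≈ 44074.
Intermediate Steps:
h = 11/8 (h = -(-1 + 2*(-5))/8 = -(-1 - 10)/8 = -⅛*(-11) = 11/8 ≈ 1.3750)
F(L) = -L/3
O(c, D) = -5 + D + c (O(c, D) = -3 + ((c + D) - ⅓*6) = -3 + ((D + c) - 2) = -3 + (-2 + D + c) = -5 + D + c)
q(b, t) = 91/4 + 2*b*t² (q(b, t) = 18 + 2*((t*b)*t + (-5 + 11/8 + 6)) = 18 + 2*((b*t)*t + 19/8) = 18 + 2*(b*t² + 19/8) = 18 + 2*(19/8 + b*t²) = 18 + (19/4 + 2*b*t²) = 91/4 + 2*b*t²)
(q(1, g(4))*(-23))*(-35) = ((91/4 + 2*1*4²)*(-23))*(-35) = ((91/4 + 2*1*16)*(-23))*(-35) = ((91/4 + 32)*(-23))*(-35) = ((219/4)*(-23))*(-35) = -5037/4*(-35) = 176295/4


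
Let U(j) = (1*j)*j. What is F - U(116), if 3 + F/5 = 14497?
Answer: 59014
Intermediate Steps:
U(j) = j² (U(j) = j*j = j²)
F = 72470 (F = -15 + 5*14497 = -15 + 72485 = 72470)
F - U(116) = 72470 - 1*116² = 72470 - 1*13456 = 72470 - 13456 = 59014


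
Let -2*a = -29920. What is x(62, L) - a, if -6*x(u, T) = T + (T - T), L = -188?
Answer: -44786/3 ≈ -14929.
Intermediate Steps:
a = 14960 (a = -½*(-29920) = 14960)
x(u, T) = -T/6 (x(u, T) = -(T + (T - T))/6 = -(T + 0)/6 = -T/6)
x(62, L) - a = -⅙*(-188) - 1*14960 = 94/3 - 14960 = -44786/3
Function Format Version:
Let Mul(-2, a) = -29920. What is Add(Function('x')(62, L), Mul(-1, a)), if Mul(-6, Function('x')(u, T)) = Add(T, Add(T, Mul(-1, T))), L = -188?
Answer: Rational(-44786, 3) ≈ -14929.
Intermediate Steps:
a = 14960 (a = Mul(Rational(-1, 2), -29920) = 14960)
Function('x')(u, T) = Mul(Rational(-1, 6), T) (Function('x')(u, T) = Mul(Rational(-1, 6), Add(T, Add(T, Mul(-1, T)))) = Mul(Rational(-1, 6), Add(T, 0)) = Mul(Rational(-1, 6), T))
Add(Function('x')(62, L), Mul(-1, a)) = Add(Mul(Rational(-1, 6), -188), Mul(-1, 14960)) = Add(Rational(94, 3), -14960) = Rational(-44786, 3)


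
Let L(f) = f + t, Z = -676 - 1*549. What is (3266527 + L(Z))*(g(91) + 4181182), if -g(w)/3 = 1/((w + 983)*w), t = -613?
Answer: 444698133867497355/32578 ≈ 1.3650e+13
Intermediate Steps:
g(w) = -3/(w*(983 + w)) (g(w) = -3/((w + 983)*w) = -3/((983 + w)*w) = -3/(w*(983 + w)))
Z = -1225 (Z = -676 - 549 = -1225)
L(f) = -613 + f (L(f) = f - 613 = -613 + f)
(3266527 + L(Z))*(g(91) + 4181182) = (3266527 + (-613 - 1225))*(-3/(91*(983 + 91)) + 4181182) = (3266527 - 1838)*(-3*1/91/1074 + 4181182) = 3264689*(-3*1/91*1/1074 + 4181182) = 3264689*(-1/32578 + 4181182) = 3264689*(136214547195/32578) = 444698133867497355/32578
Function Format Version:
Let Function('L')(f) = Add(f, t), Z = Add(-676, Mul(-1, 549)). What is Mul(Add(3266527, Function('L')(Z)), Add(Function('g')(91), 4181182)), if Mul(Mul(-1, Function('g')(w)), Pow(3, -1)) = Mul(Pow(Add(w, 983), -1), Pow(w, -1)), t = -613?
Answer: Rational(444698133867497355, 32578) ≈ 1.3650e+13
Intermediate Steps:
Function('g')(w) = Mul(-3, Pow(w, -1), Pow(Add(983, w), -1)) (Function('g')(w) = Mul(-3, Mul(Pow(Add(w, 983), -1), Pow(w, -1))) = Mul(-3, Mul(Pow(Add(983, w), -1), Pow(w, -1))) = Mul(-3, Mul(Pow(w, -1), Pow(Add(983, w), -1))) = Mul(-3, Pow(w, -1), Pow(Add(983, w), -1)))
Z = -1225 (Z = Add(-676, -549) = -1225)
Function('L')(f) = Add(-613, f) (Function('L')(f) = Add(f, -613) = Add(-613, f))
Mul(Add(3266527, Function('L')(Z)), Add(Function('g')(91), 4181182)) = Mul(Add(3266527, Add(-613, -1225)), Add(Mul(-3, Pow(91, -1), Pow(Add(983, 91), -1)), 4181182)) = Mul(Add(3266527, -1838), Add(Mul(-3, Rational(1, 91), Pow(1074, -1)), 4181182)) = Mul(3264689, Add(Mul(-3, Rational(1, 91), Rational(1, 1074)), 4181182)) = Mul(3264689, Add(Rational(-1, 32578), 4181182)) = Mul(3264689, Rational(136214547195, 32578)) = Rational(444698133867497355, 32578)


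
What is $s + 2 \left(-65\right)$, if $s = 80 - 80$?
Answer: $-130$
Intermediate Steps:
$s = 0$ ($s = 80 - 80 = 0$)
$s + 2 \left(-65\right) = 0 + 2 \left(-65\right) = 0 - 130 = -130$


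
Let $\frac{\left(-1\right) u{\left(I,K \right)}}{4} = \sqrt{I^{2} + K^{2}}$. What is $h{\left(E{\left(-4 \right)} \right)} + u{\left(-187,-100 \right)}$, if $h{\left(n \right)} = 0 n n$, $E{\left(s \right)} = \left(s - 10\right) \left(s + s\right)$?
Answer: $- 4 \sqrt{44969} \approx -848.24$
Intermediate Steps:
$u{\left(I,K \right)} = - 4 \sqrt{I^{2} + K^{2}}$
$E{\left(s \right)} = 2 s \left(-10 + s\right)$ ($E{\left(s \right)} = \left(-10 + s\right) 2 s = 2 s \left(-10 + s\right)$)
$h{\left(n \right)} = 0$ ($h{\left(n \right)} = 0 n = 0$)
$h{\left(E{\left(-4 \right)} \right)} + u{\left(-187,-100 \right)} = 0 - 4 \sqrt{\left(-187\right)^{2} + \left(-100\right)^{2}} = 0 - 4 \sqrt{34969 + 10000} = 0 - 4 \sqrt{44969} = - 4 \sqrt{44969}$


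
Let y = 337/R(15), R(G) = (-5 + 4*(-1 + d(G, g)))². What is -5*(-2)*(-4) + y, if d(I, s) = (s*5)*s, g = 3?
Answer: -1169303/29241 ≈ -39.988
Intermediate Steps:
d(I, s) = 5*s² (d(I, s) = (5*s)*s = 5*s²)
R(G) = 29241 (R(G) = (-5 + 4*(-1 + 5*3²))² = (-5 + 4*(-1 + 5*9))² = (-5 + 4*(-1 + 45))² = (-5 + 4*44)² = (-5 + 176)² = 171² = 29241)
y = 337/29241 ≈ 0.011525
-5*(-2)*(-4) + y = -5*(-2)*(-4) + 337/29241 = 10*(-4) + 337/29241 = -40 + 337/29241 = -1169303/29241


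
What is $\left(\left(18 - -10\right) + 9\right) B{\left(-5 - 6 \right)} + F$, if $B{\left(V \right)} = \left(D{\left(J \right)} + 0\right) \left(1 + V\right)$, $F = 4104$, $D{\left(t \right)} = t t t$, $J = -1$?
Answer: $4474$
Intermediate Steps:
$D{\left(t \right)} = t^{3}$ ($D{\left(t \right)} = t^{2} t = t^{3}$)
$B{\left(V \right)} = -1 - V$ ($B{\left(V \right)} = \left(\left(-1\right)^{3} + 0\right) \left(1 + V\right) = \left(-1 + 0\right) \left(1 + V\right) = - (1 + V) = -1 - V$)
$\left(\left(18 - -10\right) + 9\right) B{\left(-5 - 6 \right)} + F = \left(\left(18 - -10\right) + 9\right) \left(-1 - \left(-5 - 6\right)\right) + 4104 = \left(\left(18 + 10\right) + 9\right) \left(-1 - \left(-5 - 6\right)\right) + 4104 = \left(28 + 9\right) \left(-1 - -11\right) + 4104 = 37 \left(-1 + 11\right) + 4104 = 37 \cdot 10 + 4104 = 370 + 4104 = 4474$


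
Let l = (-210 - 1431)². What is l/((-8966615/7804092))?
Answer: -21015491069052/8966615 ≈ -2.3437e+6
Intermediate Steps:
l = 2692881 (l = (-1641)² = 2692881)
l/((-8966615/7804092)) = 2692881/((-8966615/7804092)) = 2692881/((-8966615*1/7804092)) = 2692881/(-8966615/7804092) = 2692881*(-7804092/8966615) = -21015491069052/8966615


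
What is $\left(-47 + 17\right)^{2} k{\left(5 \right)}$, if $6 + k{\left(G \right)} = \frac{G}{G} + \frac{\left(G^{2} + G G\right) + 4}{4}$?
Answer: $7650$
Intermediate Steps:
$k{\left(G \right)} = -4 + \frac{G^{2}}{2}$ ($k{\left(G \right)} = -6 + \left(\frac{G}{G} + \frac{\left(G^{2} + G G\right) + 4}{4}\right) = -6 + \left(1 + \left(\left(G^{2} + G^{2}\right) + 4\right) \frac{1}{4}\right) = -6 + \left(1 + \left(2 G^{2} + 4\right) \frac{1}{4}\right) = -6 + \left(1 + \left(4 + 2 G^{2}\right) \frac{1}{4}\right) = -6 + \left(1 + \left(1 + \frac{G^{2}}{2}\right)\right) = -6 + \left(2 + \frac{G^{2}}{2}\right) = -4 + \frac{G^{2}}{2}$)
$\left(-47 + 17\right)^{2} k{\left(5 \right)} = \left(-47 + 17\right)^{2} \left(-4 + \frac{5^{2}}{2}\right) = \left(-30\right)^{2} \left(-4 + \frac{1}{2} \cdot 25\right) = 900 \left(-4 + \frac{25}{2}\right) = 900 \cdot \frac{17}{2} = 7650$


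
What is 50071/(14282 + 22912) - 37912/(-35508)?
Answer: 88556111/36685682 ≈ 2.4139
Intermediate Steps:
50071/(14282 + 22912) - 37912/(-35508) = 50071/37194 - 37912*(-1/35508) = 50071*(1/37194) + 9478/8877 = 50071/37194 + 9478/8877 = 88556111/36685682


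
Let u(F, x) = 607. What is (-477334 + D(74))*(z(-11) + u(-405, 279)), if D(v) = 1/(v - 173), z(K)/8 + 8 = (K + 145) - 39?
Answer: -61574655301/99 ≈ -6.2197e+8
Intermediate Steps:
z(K) = 784 + 8*K (z(K) = -64 + 8*((K + 145) - 39) = -64 + 8*((145 + K) - 39) = -64 + 8*(106 + K) = -64 + (848 + 8*K) = 784 + 8*K)
D(v) = 1/(-173 + v)
(-477334 + D(74))*(z(-11) + u(-405, 279)) = (-477334 + 1/(-173 + 74))*((784 + 8*(-11)) + 607) = (-477334 + 1/(-99))*((784 - 88) + 607) = (-477334 - 1/99)*(696 + 607) = -47256067/99*1303 = -61574655301/99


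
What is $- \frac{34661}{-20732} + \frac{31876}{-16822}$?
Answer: $- \frac{2991765}{13413604} \approx -0.22304$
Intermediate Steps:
$- \frac{34661}{-20732} + \frac{31876}{-16822} = \left(-34661\right) \left(- \frac{1}{20732}\right) + 31876 \left(- \frac{1}{16822}\right) = \frac{34661}{20732} - \frac{1226}{647} = - \frac{2991765}{13413604}$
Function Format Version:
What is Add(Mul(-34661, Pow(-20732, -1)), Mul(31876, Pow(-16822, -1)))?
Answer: Rational(-2991765, 13413604) ≈ -0.22304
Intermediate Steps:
Add(Mul(-34661, Pow(-20732, -1)), Mul(31876, Pow(-16822, -1))) = Add(Mul(-34661, Rational(-1, 20732)), Mul(31876, Rational(-1, 16822))) = Add(Rational(34661, 20732), Rational(-1226, 647)) = Rational(-2991765, 13413604)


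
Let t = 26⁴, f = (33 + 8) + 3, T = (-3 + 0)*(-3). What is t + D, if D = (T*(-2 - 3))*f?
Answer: 454996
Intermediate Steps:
T = 9 (T = -3*(-3) = 9)
f = 44 (f = 41 + 3 = 44)
t = 456976
D = -1980 (D = (9*(-2 - 3))*44 = (9*(-5))*44 = -45*44 = -1980)
t + D = 456976 - 1980 = 454996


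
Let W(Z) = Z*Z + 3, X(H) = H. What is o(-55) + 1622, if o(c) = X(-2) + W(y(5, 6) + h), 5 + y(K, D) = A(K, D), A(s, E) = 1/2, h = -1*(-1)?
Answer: 6541/4 ≈ 1635.3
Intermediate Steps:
h = 1
A(s, E) = 1/2
y(K, D) = -9/2 (y(K, D) = -5 + 1/2 = -9/2)
W(Z) = 3 + Z**2 (W(Z) = Z**2 + 3 = 3 + Z**2)
o(c) = 53/4 (o(c) = -2 + (3 + (-9/2 + 1)**2) = -2 + (3 + (-7/2)**2) = -2 + (3 + 49/4) = -2 + 61/4 = 53/4)
o(-55) + 1622 = 53/4 + 1622 = 6541/4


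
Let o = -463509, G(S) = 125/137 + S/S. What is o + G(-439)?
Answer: -63500471/137 ≈ -4.6351e+5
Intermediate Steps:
G(S) = 262/137 (G(S) = 125*(1/137) + 1 = 125/137 + 1 = 262/137)
o + G(-439) = -463509 + 262/137 = -63500471/137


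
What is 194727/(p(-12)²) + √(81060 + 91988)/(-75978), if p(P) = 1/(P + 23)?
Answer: 23561967 - √43262/37989 ≈ 2.3562e+7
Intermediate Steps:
p(P) = 1/(23 + P)
194727/(p(-12)²) + √(81060 + 91988)/(-75978) = 194727/((1/(23 - 12))²) + √(81060 + 91988)/(-75978) = 194727/((1/11)²) + √173048*(-1/75978) = 194727/((1/11)²) + (2*√43262)*(-1/75978) = 194727/(1/121) - √43262/37989 = 194727*121 - √43262/37989 = 23561967 - √43262/37989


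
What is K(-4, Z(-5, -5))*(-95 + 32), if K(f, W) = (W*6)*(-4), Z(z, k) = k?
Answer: -7560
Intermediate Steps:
K(f, W) = -24*W (K(f, W) = (6*W)*(-4) = -24*W)
K(-4, Z(-5, -5))*(-95 + 32) = (-24*(-5))*(-95 + 32) = 120*(-63) = -7560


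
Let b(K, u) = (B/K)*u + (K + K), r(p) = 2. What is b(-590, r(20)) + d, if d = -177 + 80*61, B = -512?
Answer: 1039797/295 ≈ 3524.7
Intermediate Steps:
d = 4703 (d = -177 + 4880 = 4703)
b(K, u) = 2*K - 512*u/K (b(K, u) = (-512/K)*u + (K + K) = -512*u/K + 2*K = 2*K - 512*u/K)
b(-590, r(20)) + d = (2*(-590) - 512*2/(-590)) + 4703 = (-1180 - 512*2*(-1/590)) + 4703 = (-1180 + 512/295) + 4703 = -347588/295 + 4703 = 1039797/295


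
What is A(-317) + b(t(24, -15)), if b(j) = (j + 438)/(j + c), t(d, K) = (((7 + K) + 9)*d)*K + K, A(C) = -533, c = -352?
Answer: -387554/727 ≈ -533.09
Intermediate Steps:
t(d, K) = K + K*d*(16 + K) (t(d, K) = ((16 + K)*d)*K + K = (d*(16 + K))*K + K = K*d*(16 + K) + K = K + K*d*(16 + K))
b(j) = (438 + j)/(-352 + j) (b(j) = (j + 438)/(j - 352) = (438 + j)/(-352 + j))
A(-317) + b(t(24, -15)) = -533 + (438 - 15*(1 + 16*24 - 15*24))/(-352 - 15*(1 + 16*24 - 15*24)) = -533 + (438 - 15*(1 + 384 - 360))/(-352 - 15*(1 + 384 - 360)) = -533 + (438 - 15*25)/(-352 - 15*25) = -533 + (438 - 375)/(-352 - 375) = -533 + 63/(-727) = -533 - 1/727*63 = -533 - 63/727 = -387554/727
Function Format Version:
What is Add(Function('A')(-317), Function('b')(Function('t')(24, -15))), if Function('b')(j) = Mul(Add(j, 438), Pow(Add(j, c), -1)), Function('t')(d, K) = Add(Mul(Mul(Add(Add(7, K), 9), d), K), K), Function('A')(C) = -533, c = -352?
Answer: Rational(-387554, 727) ≈ -533.09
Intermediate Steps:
Function('t')(d, K) = Add(K, Mul(K, d, Add(16, K))) (Function('t')(d, K) = Add(Mul(Mul(Add(16, K), d), K), K) = Add(Mul(Mul(d, Add(16, K)), K), K) = Add(Mul(K, d, Add(16, K)), K) = Add(K, Mul(K, d, Add(16, K))))
Function('b')(j) = Mul(Pow(Add(-352, j), -1), Add(438, j)) (Function('b')(j) = Mul(Add(j, 438), Pow(Add(j, -352), -1)) = Mul(Add(438, j), Pow(Add(-352, j), -1)) = Mul(Pow(Add(-352, j), -1), Add(438, j)))
Add(Function('A')(-317), Function('b')(Function('t')(24, -15))) = Add(-533, Mul(Pow(Add(-352, Mul(-15, Add(1, Mul(16, 24), Mul(-15, 24)))), -1), Add(438, Mul(-15, Add(1, Mul(16, 24), Mul(-15, 24)))))) = Add(-533, Mul(Pow(Add(-352, Mul(-15, Add(1, 384, -360))), -1), Add(438, Mul(-15, Add(1, 384, -360))))) = Add(-533, Mul(Pow(Add(-352, Mul(-15, 25)), -1), Add(438, Mul(-15, 25)))) = Add(-533, Mul(Pow(Add(-352, -375), -1), Add(438, -375))) = Add(-533, Mul(Pow(-727, -1), 63)) = Add(-533, Mul(Rational(-1, 727), 63)) = Add(-533, Rational(-63, 727)) = Rational(-387554, 727)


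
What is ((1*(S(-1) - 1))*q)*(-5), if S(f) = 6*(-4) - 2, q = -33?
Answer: -4455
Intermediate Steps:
S(f) = -26 (S(f) = -24 - 2 = -26)
((1*(S(-1) - 1))*q)*(-5) = ((1*(-26 - 1))*(-33))*(-5) = ((1*(-27))*(-33))*(-5) = -27*(-33)*(-5) = 891*(-5) = -4455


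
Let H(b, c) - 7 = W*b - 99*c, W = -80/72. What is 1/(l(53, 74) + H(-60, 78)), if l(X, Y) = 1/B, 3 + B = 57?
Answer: -54/413009 ≈ -0.00013075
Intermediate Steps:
B = 54 (B = -3 + 57 = 54)
W = -10/9 (W = -80*1/72 = -10/9 ≈ -1.1111)
l(X, Y) = 1/54
H(b, c) = 7 - 99*c - 10*b/9 (H(b, c) = 7 + (-10*b/9 - 99*c) = 7 + (-99*c - 10*b/9) = 7 - 99*c - 10*b/9)
1/(l(53, 74) + H(-60, 78)) = 1/(1/54 + (7 - 99*78 - 10/9*(-60))) = 1/(1/54 + (7 - 7722 + 200/3)) = 1/(1/54 - 22945/3) = 1/(-413009/54) = -54/413009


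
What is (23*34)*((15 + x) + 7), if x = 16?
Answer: 29716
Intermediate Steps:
(23*34)*((15 + x) + 7) = (23*34)*((15 + 16) + 7) = 782*(31 + 7) = 782*38 = 29716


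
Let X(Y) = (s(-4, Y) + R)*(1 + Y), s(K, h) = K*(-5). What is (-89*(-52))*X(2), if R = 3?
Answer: 319332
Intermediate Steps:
s(K, h) = -5*K
X(Y) = 23 + 23*Y (X(Y) = (-5*(-4) + 3)*(1 + Y) = (20 + 3)*(1 + Y) = 23*(1 + Y) = 23 + 23*Y)
(-89*(-52))*X(2) = (-89*(-52))*(23 + 23*2) = 4628*(23 + 46) = 4628*69 = 319332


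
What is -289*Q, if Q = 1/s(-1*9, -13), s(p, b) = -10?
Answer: 289/10 ≈ 28.900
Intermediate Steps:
Q = -⅒ (Q = 1/(-10) = -⅒ ≈ -0.10000)
-289*Q = -289*(-⅒) = 289/10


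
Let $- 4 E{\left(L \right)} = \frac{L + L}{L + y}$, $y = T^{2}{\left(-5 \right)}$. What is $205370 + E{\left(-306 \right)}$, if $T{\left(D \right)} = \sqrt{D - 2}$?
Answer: $\frac{64280657}{313} \approx 2.0537 \cdot 10^{5}$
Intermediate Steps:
$T{\left(D \right)} = \sqrt{-2 + D}$
$y = -7$ ($y = \left(\sqrt{-2 - 5}\right)^{2} = \left(\sqrt{-7}\right)^{2} = \left(i \sqrt{7}\right)^{2} = -7$)
$E{\left(L \right)} = - \frac{L}{2 \left(-7 + L\right)}$ ($E{\left(L \right)} = - \frac{\left(L + L\right) \frac{1}{L - 7}}{4} = - \frac{2 L \frac{1}{-7 + L}}{4} = - \frac{L}{2 \left(-7 + L\right)}$)
$205370 + E{\left(-306 \right)} = 205370 - - \frac{306}{-14 + 2 \left(-306\right)} = 205370 - - \frac{306}{-14 - 612} = 205370 - - \frac{306}{-626} = 205370 - \left(-306\right) \left(- \frac{1}{626}\right) = 205370 - \frac{153}{313} = \frac{64280657}{313}$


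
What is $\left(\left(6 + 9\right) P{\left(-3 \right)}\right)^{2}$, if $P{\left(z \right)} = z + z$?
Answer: $8100$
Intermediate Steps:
$P{\left(z \right)} = 2 z$
$\left(\left(6 + 9\right) P{\left(-3 \right)}\right)^{2} = \left(\left(6 + 9\right) 2 \left(-3\right)\right)^{2} = \left(15 \left(-6\right)\right)^{2} = \left(-90\right)^{2} = 8100$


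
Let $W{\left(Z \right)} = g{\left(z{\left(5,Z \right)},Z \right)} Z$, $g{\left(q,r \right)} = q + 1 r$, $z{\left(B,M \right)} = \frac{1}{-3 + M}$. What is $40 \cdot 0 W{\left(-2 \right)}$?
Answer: $0$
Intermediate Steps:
$g{\left(q,r \right)} = q + r$
$W{\left(Z \right)} = Z \left(Z + \frac{1}{-3 + Z}\right)$ ($W{\left(Z \right)} = \left(\frac{1}{-3 + Z} + Z\right) Z = \left(Z + \frac{1}{-3 + Z}\right) Z = Z \left(Z + \frac{1}{-3 + Z}\right)$)
$40 \cdot 0 W{\left(-2 \right)} = 40 \cdot 0 \left(- \frac{2 \left(1 - 2 \left(-3 - 2\right)\right)}{-3 - 2}\right) = 0 \left(- \frac{2 \left(1 - -10\right)}{-5}\right) = 0 \left(\left(-2\right) \left(- \frac{1}{5}\right) \left(1 + 10\right)\right) = 0 \left(\left(-2\right) \left(- \frac{1}{5}\right) 11\right) = 0 \cdot \frac{22}{5} = 0$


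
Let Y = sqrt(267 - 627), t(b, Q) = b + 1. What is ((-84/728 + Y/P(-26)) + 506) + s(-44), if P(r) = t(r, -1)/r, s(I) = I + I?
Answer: 10865/26 + 156*I*sqrt(10)/25 ≈ 417.88 + 19.733*I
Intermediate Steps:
t(b, Q) = 1 + b
s(I) = 2*I
P(r) = (1 + r)/r
Y = 6*I*sqrt(10) (Y = sqrt(-360) = 6*I*sqrt(10) ≈ 18.974*I)
((-84/728 + Y/P(-26)) + 506) + s(-44) = ((-84/728 + (6*I*sqrt(10))/(((1 - 26)/(-26)))) + 506) + 2*(-44) = ((-84*1/728 + (6*I*sqrt(10))/((-1/26*(-25)))) + 506) - 88 = ((-3/26 + (6*I*sqrt(10))/(25/26)) + 506) - 88 = ((-3/26 + (6*I*sqrt(10))*(26/25)) + 506) - 88 = ((-3/26 + 156*I*sqrt(10)/25) + 506) - 88 = (13153/26 + 156*I*sqrt(10)/25) - 88 = 10865/26 + 156*I*sqrt(10)/25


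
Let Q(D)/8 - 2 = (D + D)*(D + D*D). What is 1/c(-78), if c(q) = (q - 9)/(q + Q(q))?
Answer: 7495550/87 ≈ 86156.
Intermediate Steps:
Q(D) = 16 + 16*D*(D + D²) (Q(D) = 16 + 8*((D + D)*(D + D*D)) = 16 + 8*((2*D)*(D + D²)) = 16 + 8*(2*D*(D + D²)) = 16 + 16*D*(D + D²))
c(q) = (-9 + q)/(16 + q + 16*q² + 16*q³) (c(q) = (q - 9)/(q + (16 + 16*q² + 16*q³)) = (-9 + q)/(16 + q + 16*q² + 16*q³))
1/c(-78) = 1/((-9 - 78)/(16 - 78 + 16*(-78)² + 16*(-78)³)) = 1/(-87/(16 - 78 + 16*6084 + 16*(-474552))) = 1/(-87/(16 - 78 + 97344 - 7592832)) = 1/(-87/(-7495550)) = 1/(-1/7495550*(-87)) = 1/(87/7495550) = 7495550/87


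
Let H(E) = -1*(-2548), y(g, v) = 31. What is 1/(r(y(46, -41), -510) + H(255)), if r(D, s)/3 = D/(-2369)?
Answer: 2369/6036119 ≈ 0.00039247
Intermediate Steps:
r(D, s) = -3*D/2369 (r(D, s) = 3*(D/(-2369)) = 3*(D*(-1/2369)) = 3*(-D/2369) = -3*D/2369)
H(E) = 2548
1/(r(y(46, -41), -510) + H(255)) = 1/(-3/2369*31 + 2548) = 1/(-93/2369 + 2548) = 1/(6036119/2369) = 2369/6036119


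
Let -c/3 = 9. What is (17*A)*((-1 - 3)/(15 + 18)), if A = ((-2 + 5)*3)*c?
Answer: 5508/11 ≈ 500.73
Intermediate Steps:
c = -27 (c = -3*9 = -27)
A = -243 (A = ((-2 + 5)*3)*(-27) = (3*3)*(-27) = 9*(-27) = -243)
(17*A)*((-1 - 3)/(15 + 18)) = (17*(-243))*((-1 - 3)/(15 + 18)) = -(-16524)/33 = -4131*(-4/33) = 5508/11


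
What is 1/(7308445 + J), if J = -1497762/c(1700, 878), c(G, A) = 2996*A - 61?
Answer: 876809/6408109852751 ≈ 1.3683e-7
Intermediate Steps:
c(G, A) = -61 + 2996*A
J = -499254/876809 (J = -1497762/(-61 + 2996*878) = -1497762/(-61 + 2630488) = -1497762/2630427 = -1497762*1/2630427 = -499254/876809 ≈ -0.56940)
1/(7308445 + J) = 1/(7308445 - 499254/876809) = 1/(6408109852751/876809) = 876809/6408109852751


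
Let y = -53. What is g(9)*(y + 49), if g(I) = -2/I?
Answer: 8/9 ≈ 0.88889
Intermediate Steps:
g(9)*(y + 49) = (-2/9)*(-53 + 49) = -2*1/9*(-4) = -2/9*(-4) = 8/9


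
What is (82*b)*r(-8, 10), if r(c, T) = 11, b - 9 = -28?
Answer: -17138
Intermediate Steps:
b = -19 (b = 9 - 28 = -19)
(82*b)*r(-8, 10) = (82*(-19))*11 = -1558*11 = -17138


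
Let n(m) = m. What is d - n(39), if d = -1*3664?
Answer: -3703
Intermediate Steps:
d = -3664
d - n(39) = -3664 - 1*39 = -3664 - 39 = -3703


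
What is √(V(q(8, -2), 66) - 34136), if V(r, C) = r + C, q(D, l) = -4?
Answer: 3*I*√3786 ≈ 184.59*I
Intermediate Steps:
V(r, C) = C + r
√(V(q(8, -2), 66) - 34136) = √((66 - 4) - 34136) = √(62 - 34136) = √(-34074) = 3*I*√3786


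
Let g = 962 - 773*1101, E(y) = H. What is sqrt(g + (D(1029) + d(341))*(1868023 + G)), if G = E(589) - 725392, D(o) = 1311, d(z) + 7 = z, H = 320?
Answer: 2*sqrt(469826071) ≈ 43351.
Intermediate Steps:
E(y) = 320
d(z) = -7 + z
G = -725072 (G = 320 - 725392 = -725072)
g = -850111 (g = 962 - 851073 = -850111)
sqrt(g + (D(1029) + d(341))*(1868023 + G)) = sqrt(-850111 + (1311 + (-7 + 341))*(1868023 - 725072)) = sqrt(-850111 + (1311 + 334)*1142951) = sqrt(-850111 + 1645*1142951) = sqrt(-850111 + 1880154395) = sqrt(1879304284) = 2*sqrt(469826071)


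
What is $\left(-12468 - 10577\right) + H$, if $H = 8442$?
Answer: $-14603$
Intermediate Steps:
$\left(-12468 - 10577\right) + H = \left(-12468 - 10577\right) + 8442 = -23045 + 8442 = -14603$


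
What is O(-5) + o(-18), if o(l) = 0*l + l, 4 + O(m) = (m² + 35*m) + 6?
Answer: -166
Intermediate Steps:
O(m) = 2 + m² + 35*m (O(m) = -4 + ((m² + 35*m) + 6) = -4 + (6 + m² + 35*m) = 2 + m² + 35*m)
o(l) = l (o(l) = 0 + l = l)
O(-5) + o(-18) = (2 + (-5)² + 35*(-5)) - 18 = (2 + 25 - 175) - 18 = -148 - 18 = -166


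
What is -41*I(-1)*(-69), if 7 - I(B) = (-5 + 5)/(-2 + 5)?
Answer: 19803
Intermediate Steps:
I(B) = 7 (I(B) = 7 - (-5 + 5)/(-2 + 5) = 7 - 0/3 = 7 - 1*0 = 7 + 0 = 7)
-41*I(-1)*(-69) = -41*7*(-69) = -287*(-69) = 19803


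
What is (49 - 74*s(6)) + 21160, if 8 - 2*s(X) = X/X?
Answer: 20950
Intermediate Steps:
s(X) = 7/2 (s(X) = 4 - X/(2*X) = 4 - 1/2*1 = 4 - 1/2 = 7/2)
(49 - 74*s(6)) + 21160 = (49 - 74*7/2) + 21160 = (49 - 259) + 21160 = -210 + 21160 = 20950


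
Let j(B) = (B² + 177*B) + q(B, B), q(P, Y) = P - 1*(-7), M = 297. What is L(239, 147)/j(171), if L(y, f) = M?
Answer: 27/5426 ≈ 0.0049760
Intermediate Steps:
q(P, Y) = 7 + P (q(P, Y) = P + 7 = 7 + P)
L(y, f) = 297
j(B) = 7 + B² + 178*B (j(B) = (B² + 177*B) + (7 + B) = 7 + B² + 178*B)
L(239, 147)/j(171) = 297/(7 + 171² + 178*171) = 297/(7 + 29241 + 30438) = 297/59686 = 297*(1/59686) = 27/5426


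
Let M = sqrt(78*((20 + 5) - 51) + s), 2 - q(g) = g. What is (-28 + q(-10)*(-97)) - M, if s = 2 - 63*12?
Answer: -1192 - I*sqrt(2782) ≈ -1192.0 - 52.745*I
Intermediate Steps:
s = -754 (s = 2 - 756 = -754)
q(g) = 2 - g
M = I*sqrt(2782) (M = sqrt(78*((20 + 5) - 51) - 754) = sqrt(78*(25 - 51) - 754) = sqrt(78*(-26) - 754) = sqrt(-2028 - 754) = sqrt(-2782) = I*sqrt(2782) ≈ 52.745*I)
(-28 + q(-10)*(-97)) - M = (-28 + (2 - 1*(-10))*(-97)) - I*sqrt(2782) = (-28 + (2 + 10)*(-97)) - I*sqrt(2782) = (-28 + 12*(-97)) - I*sqrt(2782) = (-28 - 1164) - I*sqrt(2782) = -1192 - I*sqrt(2782)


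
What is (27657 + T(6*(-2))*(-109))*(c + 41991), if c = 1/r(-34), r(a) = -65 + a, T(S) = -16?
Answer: 122223132308/99 ≈ 1.2346e+9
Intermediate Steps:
c = -1/99 (c = 1/(-65 - 34) = 1/(-99) = -1/99 ≈ -0.010101)
(27657 + T(6*(-2))*(-109))*(c + 41991) = (27657 - 16*(-109))*(-1/99 + 41991) = (27657 + 1744)*(4157108/99) = 29401*(4157108/99) = 122223132308/99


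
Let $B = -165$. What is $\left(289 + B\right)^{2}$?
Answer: $15376$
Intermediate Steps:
$\left(289 + B\right)^{2} = \left(289 - 165\right)^{2} = 124^{2} = 15376$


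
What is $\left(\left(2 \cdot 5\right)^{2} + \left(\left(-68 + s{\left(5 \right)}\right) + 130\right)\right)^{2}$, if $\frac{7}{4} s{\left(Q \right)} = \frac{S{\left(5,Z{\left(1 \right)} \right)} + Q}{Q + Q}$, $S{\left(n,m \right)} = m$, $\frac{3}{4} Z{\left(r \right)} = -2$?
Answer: $\frac{5914624}{225} \approx 26287.0$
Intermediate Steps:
$Z{\left(r \right)} = - \frac{8}{3}$ ($Z{\left(r \right)} = \frac{4}{3} \left(-2\right) = - \frac{8}{3}$)
$s{\left(Q \right)} = \frac{2 \left(- \frac{8}{3} + Q\right)}{7 Q}$ ($s{\left(Q \right)} = \frac{4 \frac{- \frac{8}{3} + Q}{Q + Q}}{7} = \frac{4 \frac{- \frac{8}{3} + Q}{2 Q}}{7} = \frac{2 \left(- \frac{8}{3} + Q\right)}{7 Q}$)
$\left(\left(2 \cdot 5\right)^{2} + \left(\left(-68 + s{\left(5 \right)}\right) + 130\right)\right)^{2} = \left(\left(2 \cdot 5\right)^{2} + \left(\left(-68 + \frac{2 \left(-8 + 3 \cdot 5\right)}{21 \cdot 5}\right) + 130\right)\right)^{2} = \left(10^{2} + \left(\left(-68 + \frac{2}{21} \cdot \frac{1}{5} \left(-8 + 15\right)\right) + 130\right)\right)^{2} = \left(100 + \left(\left(-68 + \frac{2}{21} \cdot \frac{1}{5} \cdot 7\right) + 130\right)\right)^{2} = \left(100 + \left(\left(-68 + \frac{2}{15}\right) + 130\right)\right)^{2} = \left(100 + \left(- \frac{1018}{15} + 130\right)\right)^{2} = \left(100 + \frac{932}{15}\right)^{2} = \left(\frac{2432}{15}\right)^{2} = \frac{5914624}{225}$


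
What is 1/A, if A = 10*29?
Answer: 1/290 ≈ 0.0034483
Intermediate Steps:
A = 290
1/A = 1/290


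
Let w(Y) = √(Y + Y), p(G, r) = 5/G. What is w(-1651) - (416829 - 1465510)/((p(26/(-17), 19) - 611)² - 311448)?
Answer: 708908356/44533993 + I*√3302 ≈ 15.918 + 57.463*I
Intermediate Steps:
w(Y) = √2*√Y (w(Y) = √(2*Y) = √2*√Y)
w(-1651) - (416829 - 1465510)/((p(26/(-17), 19) - 611)² - 311448) = √2*√(-1651) - (416829 - 1465510)/((5/((26/(-17))) - 611)² - 311448) = √2*(I*√1651) - (-1048681)/((5/((26*(-1/17))) - 611)² - 311448) = I*√3302 - (-1048681)/((5/(-26/17) - 611)² - 311448) = I*√3302 - (-1048681)/((5*(-17/26) - 611)² - 311448) = I*√3302 - (-1048681)/((-85/26 - 611)² - 311448) = I*√3302 - (-1048681)/((-15971/26)² - 311448) = I*√3302 - (-1048681)/(255072841/676 - 311448) = I*√3302 - (-1048681)/44533993/676 = I*√3302 - (-1048681)*676/44533993 = I*√3302 - 1*(-708908356/44533993) = I*√3302 + 708908356/44533993 = 708908356/44533993 + I*√3302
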